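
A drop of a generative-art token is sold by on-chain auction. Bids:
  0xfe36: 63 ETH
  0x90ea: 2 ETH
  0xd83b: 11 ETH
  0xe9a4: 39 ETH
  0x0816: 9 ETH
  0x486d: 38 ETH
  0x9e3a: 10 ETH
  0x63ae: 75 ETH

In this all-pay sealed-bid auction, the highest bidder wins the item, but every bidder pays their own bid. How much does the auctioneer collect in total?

Total revenue: 247 ETH

Bids ranked: 75 (0x63ae) > 63 (0xfe36) > 39 (0xe9a4) > 38 (0x486d) > 11 (0xd83b) > 10 (0x9e3a) > …
Every bidder forfeits their bid regardless of winning.
Revenue = 63 + 2 + 11 + 39 + 9 + 38 + 10 + 75 = 247 ETH.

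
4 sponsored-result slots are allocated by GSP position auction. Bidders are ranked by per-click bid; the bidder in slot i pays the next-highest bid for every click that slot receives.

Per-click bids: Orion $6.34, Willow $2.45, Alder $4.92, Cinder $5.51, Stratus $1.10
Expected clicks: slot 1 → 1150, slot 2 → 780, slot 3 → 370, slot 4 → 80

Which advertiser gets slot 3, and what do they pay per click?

Alder; $2.45 per click

Per-click bids in order: $6.34 (Orion) > $5.51 (Cinder) > $4.92 (Alder) > $2.45 (Willow) > $1.10 (Stratus)
Slot 3 goes to the third-ranked bidder, Alder, who pays the next bid down: $2.45/click.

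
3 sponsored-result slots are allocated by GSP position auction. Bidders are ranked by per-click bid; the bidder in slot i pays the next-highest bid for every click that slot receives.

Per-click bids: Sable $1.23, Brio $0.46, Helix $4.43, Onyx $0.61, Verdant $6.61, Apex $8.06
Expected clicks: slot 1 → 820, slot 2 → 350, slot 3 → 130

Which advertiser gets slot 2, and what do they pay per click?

Verdant; $4.43 per click

Per-click bids in order: $8.06 (Apex) > $6.61 (Verdant) > $4.43 (Helix) > $1.23 (Sable) > …
Slot 2 goes to the second-ranked bidder, Verdant, who pays the next bid down: $4.43/click.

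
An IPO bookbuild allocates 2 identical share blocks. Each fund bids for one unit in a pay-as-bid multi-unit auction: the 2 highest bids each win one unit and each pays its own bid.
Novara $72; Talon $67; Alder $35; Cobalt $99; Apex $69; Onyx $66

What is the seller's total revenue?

Ordering the bids: 99 (Cobalt), 72 (Novara), 69 (Apex), 67 (Talon), …
Top 2: Cobalt, Novara.
Total revenue = 99 + 72 = $171.

Total revenue: $171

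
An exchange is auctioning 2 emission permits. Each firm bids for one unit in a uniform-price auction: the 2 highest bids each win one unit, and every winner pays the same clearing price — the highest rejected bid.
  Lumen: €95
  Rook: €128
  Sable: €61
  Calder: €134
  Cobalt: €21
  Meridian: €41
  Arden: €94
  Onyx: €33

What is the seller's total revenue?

Bids ranked high→low: 134 (Calder), 128 (Rook), 95 (Lumen), 94 (Arden), …
Top 2: Calder, Rook.
Highest unsuccessful bid: €95 → clearing price.
Total revenue = 2 × €95 = €190.

Total revenue: €190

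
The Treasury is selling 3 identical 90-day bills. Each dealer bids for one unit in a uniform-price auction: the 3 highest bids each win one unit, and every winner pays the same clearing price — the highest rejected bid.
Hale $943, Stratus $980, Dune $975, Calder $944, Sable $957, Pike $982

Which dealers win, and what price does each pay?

Pike, Stratus, Dune; each pays $957

Bids ranked high→low: 982 (Pike), 980 (Stratus), 975 (Dune), 957 (Sable), 944 (Calder), …
Winners (3 units): Pike, Stratus, Dune.
Clearing price = highest rejected bid = $957.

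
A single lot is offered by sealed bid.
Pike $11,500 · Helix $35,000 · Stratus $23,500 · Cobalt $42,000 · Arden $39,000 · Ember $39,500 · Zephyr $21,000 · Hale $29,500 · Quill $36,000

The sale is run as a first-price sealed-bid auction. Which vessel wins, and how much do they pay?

Sorting bids: 42,000 (Cobalt) > 39,500 (Ember) > 39,000 (Arden) > 36,000 (Quill) > 35,000 (Helix) > 29,500 (Hale) > …
Cobalt has the highest bid and pays exactly that: $42,000.

Cobalt pays $42,000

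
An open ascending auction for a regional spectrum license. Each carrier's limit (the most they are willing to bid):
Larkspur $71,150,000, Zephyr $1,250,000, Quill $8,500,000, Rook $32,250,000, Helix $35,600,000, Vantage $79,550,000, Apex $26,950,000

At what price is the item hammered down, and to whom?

Vantage wins at $71,150,000

Open ascending-bid auction: the price rises until one bidder remains; the winner pays the price at which the last rival dropped out.
Sorting limits: 79,550,000 (Vantage) > 71,150,000 (Larkspur) > 35,600,000 (Helix) > 32,250,000 (Rook) > 26,950,000 (Apex) > 8,500,000 (Quill) > …
Once the price passes $71,150,000, only Vantage is left; the hammer falls at Larkspur's limit of $71,150,000.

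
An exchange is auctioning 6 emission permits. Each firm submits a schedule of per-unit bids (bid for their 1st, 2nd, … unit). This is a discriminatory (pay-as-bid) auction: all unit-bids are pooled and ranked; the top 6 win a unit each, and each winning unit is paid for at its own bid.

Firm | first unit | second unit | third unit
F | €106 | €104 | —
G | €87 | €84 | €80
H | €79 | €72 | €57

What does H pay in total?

H pays €79

Pooled unit-bids ranked (top 6): 106 (F-1), 104 (F-2), 87 (G-1), 84 (G-2), 80 (G-3), 79 (H-1)
Next rejected bid: €72 (not a price — pay-as-bid).
H's winning unit-bids: 79 = €79.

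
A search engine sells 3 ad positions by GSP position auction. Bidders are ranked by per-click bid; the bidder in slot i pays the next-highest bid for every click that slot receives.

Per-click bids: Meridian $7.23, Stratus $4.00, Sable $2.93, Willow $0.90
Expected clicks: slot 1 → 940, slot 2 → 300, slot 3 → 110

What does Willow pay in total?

Willow pays $0.00

Sorting advertisers: $7.23 (Meridian) > $4.00 (Stratus) > $2.93 (Sable) > $0.90 (Willow)
Willow ranks below slot 3 → no slot, pays nothing.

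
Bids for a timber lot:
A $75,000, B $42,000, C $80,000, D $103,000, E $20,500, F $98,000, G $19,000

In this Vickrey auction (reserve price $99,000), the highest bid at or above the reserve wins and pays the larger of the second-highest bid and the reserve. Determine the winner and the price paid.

D pays $99,000

Rule: the highest bid at or above the reserve wins and pays the larger of the second-highest bid and the reserve.
Sorting bids: 103,000 (D) > 98,000 (F) > 80,000 (C) > 75,000 (A) > 42,000 (B) > 20,500 (E) > …
D has the top bid at or above the reserve ($103,000).
Second-highest bid $98,000 is below the reserve $99,000, so the reserve binds → payment $99,000.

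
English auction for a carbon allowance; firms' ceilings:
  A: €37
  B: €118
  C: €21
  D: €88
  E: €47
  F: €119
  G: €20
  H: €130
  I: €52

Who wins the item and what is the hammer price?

Open ascending-bid auction: the price rises until one bidder remains; the winner pays the price at which the last rival dropped out.
Limits in order: 130 (H) > 119 (F) > 118 (B) > 88 (D) > 52 (I) > 47 (E) > …
F is the last rival to drop out, at €119; H remains and wins at that price.

H wins at €119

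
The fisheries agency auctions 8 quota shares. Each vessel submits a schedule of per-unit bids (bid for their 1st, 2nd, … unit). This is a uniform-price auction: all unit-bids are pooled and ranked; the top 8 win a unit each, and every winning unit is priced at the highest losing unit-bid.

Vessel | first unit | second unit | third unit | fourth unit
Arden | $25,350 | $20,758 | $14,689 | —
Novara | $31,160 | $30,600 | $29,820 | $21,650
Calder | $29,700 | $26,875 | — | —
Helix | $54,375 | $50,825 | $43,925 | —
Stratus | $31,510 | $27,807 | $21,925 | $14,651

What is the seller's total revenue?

Total revenue: $222,456

All unit-bids, highest first — top 8: 54,375 (Helix-1), 50,825 (Helix-2), 43,925 (Helix-3), 31,510 (Stratus-1), 31,160 (Novara-1), 30,600 (Novara-2), 29,820 (Novara-3), 29,700 (Calder-1)
The (k+1)-th unit-bid is $27,807.
Allocation: Calder 1, Helix 3, Novara 3, Stratus 1. Every unit priced at $27,807.
Revenue = 8 × 27,807 = $222,456.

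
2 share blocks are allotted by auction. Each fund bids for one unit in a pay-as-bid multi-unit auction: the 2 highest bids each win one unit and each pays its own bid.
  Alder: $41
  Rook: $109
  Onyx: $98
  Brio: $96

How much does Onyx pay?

Sorting: 109 (Rook), 98 (Onyx), 96 (Brio), 41 (Alder)
Top 2: Rook, Onyx.
Onyx wins → own bid $98.

Onyx pays $98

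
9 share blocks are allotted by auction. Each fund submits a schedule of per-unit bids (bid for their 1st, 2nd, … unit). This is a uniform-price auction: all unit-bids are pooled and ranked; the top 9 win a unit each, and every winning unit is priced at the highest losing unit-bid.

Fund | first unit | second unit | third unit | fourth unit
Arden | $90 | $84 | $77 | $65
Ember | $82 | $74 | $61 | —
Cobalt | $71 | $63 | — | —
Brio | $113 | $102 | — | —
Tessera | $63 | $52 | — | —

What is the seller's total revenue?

Total revenue: $567

All unit-bids, highest first — top 9: 113 (Brio-1), 102 (Brio-2), 90 (Arden-1), 84 (Arden-2), 82 (Ember-1), 77 (Arden-3), 74 (Ember-2), 71 (Cobalt-1), 65 (Arden-4)
The (k+1)-th unit-bid is $63.
Allocation: Arden 4, Brio 2, Cobalt 1, Ember 2. Every unit priced at $63.
Revenue = 9 × 63 = $567.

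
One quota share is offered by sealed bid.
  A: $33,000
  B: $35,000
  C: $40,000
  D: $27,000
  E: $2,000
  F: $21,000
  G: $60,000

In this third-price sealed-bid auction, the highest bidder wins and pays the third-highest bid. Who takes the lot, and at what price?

Third-price sealed-bid auction: the highest bidder wins and pays the third-highest bid.
Bids ranked: 60,000 (G) > 40,000 (C) > 35,000 (B) > 33,000 (A) > 27,000 (D) > 21,000 (F) > …
G wins; payment is bid #3 in the ranking = $35,000.

G pays $35,000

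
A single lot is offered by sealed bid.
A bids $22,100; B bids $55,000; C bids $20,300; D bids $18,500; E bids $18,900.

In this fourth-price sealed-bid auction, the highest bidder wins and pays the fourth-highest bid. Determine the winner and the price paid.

B pays $18,900

Bids ranked: 55,000 (B) > 22,100 (A) > 20,300 (C) > 18,900 (E) > 18,500 (D)
B wins; payment is bid #4 in the ranking = $18,900.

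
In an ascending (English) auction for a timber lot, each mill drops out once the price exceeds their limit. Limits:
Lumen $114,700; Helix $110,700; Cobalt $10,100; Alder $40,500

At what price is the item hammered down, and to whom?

Sorting limits: 114,700 (Lumen) > 110,700 (Helix) > 40,500 (Alder) > 10,100 (Cobalt)
Once the price passes $110,700, only Lumen is left; the hammer falls at Helix's limit of $110,700.

Lumen wins at $110,700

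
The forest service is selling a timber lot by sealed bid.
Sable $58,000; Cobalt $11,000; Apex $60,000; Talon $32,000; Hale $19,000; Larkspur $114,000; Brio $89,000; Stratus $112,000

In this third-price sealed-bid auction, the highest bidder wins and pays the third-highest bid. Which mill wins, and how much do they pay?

Larkspur pays $89,000

Third-price sealed-bid auction: the highest bidder wins and pays the third-highest bid.
Bids ranked: 114,000 (Larkspur) > 112,000 (Stratus) > 89,000 (Brio) > 60,000 (Apex) > 58,000 (Sable) > 32,000 (Talon) > …
Larkspur is highest; pays the third-highest bid, $89,000.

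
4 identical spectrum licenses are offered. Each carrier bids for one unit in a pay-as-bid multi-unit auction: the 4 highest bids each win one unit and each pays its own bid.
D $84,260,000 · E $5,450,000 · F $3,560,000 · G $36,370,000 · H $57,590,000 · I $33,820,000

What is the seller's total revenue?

Total revenue: $212,040,000

Sorting: 84,260,000 (D), 57,590,000 (H), 36,370,000 (G), 33,820,000 (I), 5,450,000 (E), 3,560,000 (F)
The 4 highest are D, H, G, I.
Total revenue = 84,260,000 + 57,590,000 + 36,370,000 + 33,820,000 = $212,040,000.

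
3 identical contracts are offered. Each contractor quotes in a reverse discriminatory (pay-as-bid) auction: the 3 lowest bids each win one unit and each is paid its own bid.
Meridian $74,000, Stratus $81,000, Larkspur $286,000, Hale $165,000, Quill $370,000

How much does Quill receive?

Ordering the bids: 74,000 (Meridian), 81,000 (Stratus), 165,000 (Hale), 286,000 (Larkspur), 370,000 (Quill)
Winners (3 units): Meridian, Stratus, Hale.
Quill does not win → $0.

Quill is paid $0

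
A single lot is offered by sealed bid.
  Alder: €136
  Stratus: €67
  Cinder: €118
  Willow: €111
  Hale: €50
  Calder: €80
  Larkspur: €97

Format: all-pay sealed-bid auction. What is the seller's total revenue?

Total revenue: €659

Bids ranked: 136 (Alder) > 118 (Cinder) > 111 (Willow) > 97 (Larkspur) > 80 (Calder) > 67 (Stratus) > …
Every bidder forfeits their bid regardless of winning.
Revenue = 136 + 67 + 118 + 111 + 50 + 80 + 97 = €659.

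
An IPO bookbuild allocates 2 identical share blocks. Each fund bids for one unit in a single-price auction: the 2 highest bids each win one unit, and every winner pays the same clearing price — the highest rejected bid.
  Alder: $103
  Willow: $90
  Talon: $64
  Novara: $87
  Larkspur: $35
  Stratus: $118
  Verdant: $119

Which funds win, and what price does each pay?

Sorting: 119 (Verdant), 118 (Stratus), 103 (Alder), 90 (Willow), …
Top 2: Verdant, Stratus.
Highest unsuccessful bid: $103 → clearing price.

Verdant, Stratus; each pays $103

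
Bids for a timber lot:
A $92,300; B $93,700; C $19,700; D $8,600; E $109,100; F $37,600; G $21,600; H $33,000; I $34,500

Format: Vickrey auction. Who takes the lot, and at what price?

Bids in order: 109,100 (E) > 93,700 (B) > 92,300 (A) > 37,600 (F) > 34,500 (I) > 33,000 (H) > …
E is highest; pays the second-highest bid, $93,700.

E pays $93,700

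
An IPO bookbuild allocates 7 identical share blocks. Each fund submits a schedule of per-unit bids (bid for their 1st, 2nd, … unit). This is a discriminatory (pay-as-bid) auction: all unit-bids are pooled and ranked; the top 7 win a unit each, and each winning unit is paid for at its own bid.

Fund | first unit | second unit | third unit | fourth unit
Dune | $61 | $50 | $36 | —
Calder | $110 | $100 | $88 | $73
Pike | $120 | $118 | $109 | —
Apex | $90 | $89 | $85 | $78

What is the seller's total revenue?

Total revenue: $736

Pooled unit-bids ranked (top 7): 120 (Pike-1), 118 (Pike-2), 110 (Calder-1), 109 (Pike-3), 100 (Calder-2), 90 (Apex-1), 89 (Apex-2)
Next rejected bid: $88 (not a price — pay-as-bid).
Each winning unit pays its own bid.
Revenue = 120 + 118 + 110 + 109 + 100 + 90 + 89 = $736.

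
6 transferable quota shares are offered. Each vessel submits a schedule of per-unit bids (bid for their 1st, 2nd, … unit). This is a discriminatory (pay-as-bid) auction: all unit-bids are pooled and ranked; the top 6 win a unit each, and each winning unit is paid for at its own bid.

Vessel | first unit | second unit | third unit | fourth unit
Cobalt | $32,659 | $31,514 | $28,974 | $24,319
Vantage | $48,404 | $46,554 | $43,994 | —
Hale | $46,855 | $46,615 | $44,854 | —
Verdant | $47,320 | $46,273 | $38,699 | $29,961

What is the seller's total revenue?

Total revenue: $282,021

Pooled unit-bids ranked (top 6): 48,404 (Vantage-1), 47,320 (Verdant-1), 46,855 (Hale-1), 46,615 (Hale-2), 46,554 (Vantage-2), 46,273 (Verdant-2)
Next rejected bid: $44,854 (not a price — pay-as-bid).
Each winning unit pays its own bid.
Revenue = 48,404 + 47,320 + 46,855 + 46,615 + 46,554 + 46,273 = $282,021.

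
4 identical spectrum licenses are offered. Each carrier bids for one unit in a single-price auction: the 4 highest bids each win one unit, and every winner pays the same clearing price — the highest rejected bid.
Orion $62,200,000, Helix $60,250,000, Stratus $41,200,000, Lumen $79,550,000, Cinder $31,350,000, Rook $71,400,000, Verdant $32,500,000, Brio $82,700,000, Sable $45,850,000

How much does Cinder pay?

Bids ranked high→low: 82,700,000 (Brio), 79,550,000 (Lumen), 71,400,000 (Rook), 62,200,000 (Orion), 60,250,000 (Helix), 45,850,000 (Sable), …
Top 4: Brio, Lumen, Rook, Orion.
Highest unsuccessful bid: $60,250,000 → clearing price.
Cinder does not win → pays $0.

Cinder pays $0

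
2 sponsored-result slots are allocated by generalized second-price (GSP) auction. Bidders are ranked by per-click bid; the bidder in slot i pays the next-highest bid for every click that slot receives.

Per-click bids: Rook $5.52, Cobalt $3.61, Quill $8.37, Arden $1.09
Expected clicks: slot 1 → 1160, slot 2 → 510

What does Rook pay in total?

Sorting advertisers: $8.37 (Quill) > $5.52 (Rook) > $3.61 (Cobalt) > …
Rook holds slot 2 → pays next bid $3.61 × 510 clicks = $1841.10.

Rook pays $1841.10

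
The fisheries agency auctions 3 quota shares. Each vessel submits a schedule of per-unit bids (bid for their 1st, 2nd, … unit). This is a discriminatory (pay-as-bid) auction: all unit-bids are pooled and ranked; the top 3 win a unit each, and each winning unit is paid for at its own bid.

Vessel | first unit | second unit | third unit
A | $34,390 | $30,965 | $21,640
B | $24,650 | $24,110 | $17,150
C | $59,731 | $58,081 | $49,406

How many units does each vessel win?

All unit-bids, highest first — top 3: 59,731 (C-1), 58,081 (C-2), 49,406 (C-3)
Next rejected bid: $34,390 (not a price — pay-as-bid).
Allocation: C 3.

C 3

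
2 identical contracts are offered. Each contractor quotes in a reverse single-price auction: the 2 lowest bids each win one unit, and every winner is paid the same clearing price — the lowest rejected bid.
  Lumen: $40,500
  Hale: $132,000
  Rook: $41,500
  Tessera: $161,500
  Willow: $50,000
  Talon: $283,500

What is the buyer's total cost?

Bids ranked low→high: 40,500 (Lumen), 41,500 (Rook), 50,000 (Willow), 132,000 (Hale), …
The 2 lowest are Lumen, Rook.
First losing bid is Willow's $50,000, which sets the uniform price.
Total cost = 2 × $50,000 = $100,000.

Total cost: $100,000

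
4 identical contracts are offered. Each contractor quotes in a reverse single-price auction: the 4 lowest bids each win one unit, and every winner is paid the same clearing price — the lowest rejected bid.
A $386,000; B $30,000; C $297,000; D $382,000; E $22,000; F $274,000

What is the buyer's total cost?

Ordering the bids: 22,000 (E), 30,000 (B), 274,000 (F), 297,000 (C), 382,000 (D), 386,000 (A)
Lowest 4: E, B, F, C.
First losing bid is D's $382,000, which sets the uniform price.
Total cost = 4 × $382,000 = $1,528,000.

Total cost: $1,528,000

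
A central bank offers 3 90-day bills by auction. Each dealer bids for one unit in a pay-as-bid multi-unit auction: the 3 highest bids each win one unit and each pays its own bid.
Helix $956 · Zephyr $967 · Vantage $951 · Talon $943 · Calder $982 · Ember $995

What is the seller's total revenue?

Ordering the bids: 995 (Ember), 982 (Calder), 967 (Zephyr), 956 (Helix), 951 (Vantage), …
Winners (3 units): Ember, Calder, Zephyr.
Total revenue = 995 + 982 + 967 = $2,944.

Total revenue: $2,944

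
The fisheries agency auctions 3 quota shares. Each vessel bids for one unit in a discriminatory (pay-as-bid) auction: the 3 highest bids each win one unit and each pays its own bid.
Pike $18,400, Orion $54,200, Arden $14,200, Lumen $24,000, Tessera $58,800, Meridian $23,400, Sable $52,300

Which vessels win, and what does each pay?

Ordering the bids: 58,800 (Tessera), 54,200 (Orion), 52,300 (Sable), 24,000 (Lumen), 23,400 (Meridian), …
Winners (3 units): Tessera, Orion, Sable.
Each winner pays its own bid: Tessera $58,800, Orion $54,200, Sable $52,300.

Tessera $58,800, Orion $54,200, Sable $52,300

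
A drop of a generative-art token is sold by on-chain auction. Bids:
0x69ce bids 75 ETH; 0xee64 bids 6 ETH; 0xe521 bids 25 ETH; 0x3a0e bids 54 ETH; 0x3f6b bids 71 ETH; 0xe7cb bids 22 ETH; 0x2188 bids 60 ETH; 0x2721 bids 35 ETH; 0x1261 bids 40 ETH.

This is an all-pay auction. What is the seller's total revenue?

Bids in order: 75 (0x69ce) > 71 (0x3f6b) > 60 (0x2188) > 54 (0x3a0e) > 40 (0x1261) > 35 (0x2721) > …
0x69ce wins with the top bid; all bids are sunk regardless.
Every bidder forfeits their bid regardless of winning.
Revenue = 75 + 6 + 25 + 54 + 71 + 22 + 60 + 35 + 40 = 388 ETH.

Total revenue: 388 ETH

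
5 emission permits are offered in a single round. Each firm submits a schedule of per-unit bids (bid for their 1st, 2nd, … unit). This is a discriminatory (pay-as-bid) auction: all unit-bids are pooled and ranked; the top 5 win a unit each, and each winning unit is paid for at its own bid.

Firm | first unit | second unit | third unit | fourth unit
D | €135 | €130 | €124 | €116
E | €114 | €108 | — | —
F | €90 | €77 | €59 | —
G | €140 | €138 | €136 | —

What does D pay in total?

D pays €265

All unit-bids, highest first — top 5: 140 (G-1), 138 (G-2), 136 (G-3), 135 (D-1), 130 (D-2)
Next rejected bid: €124 (not a price — pay-as-bid).
D's winning unit-bids: 135 + 130 = €265.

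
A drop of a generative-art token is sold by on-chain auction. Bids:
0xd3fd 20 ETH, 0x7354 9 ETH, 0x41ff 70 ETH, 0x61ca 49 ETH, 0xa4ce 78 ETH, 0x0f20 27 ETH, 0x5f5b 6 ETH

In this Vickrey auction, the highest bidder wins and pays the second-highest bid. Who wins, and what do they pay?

0xa4ce pays 70 ETH

Bids ranked: 78 (0xa4ce) > 70 (0x41ff) > 49 (0x61ca) > 27 (0x0f20) > 20 (0xd3fd) > 9 (0x7354) > …
Second-price: 0xa4ce pays 0x41ff's bid of 70 ETH.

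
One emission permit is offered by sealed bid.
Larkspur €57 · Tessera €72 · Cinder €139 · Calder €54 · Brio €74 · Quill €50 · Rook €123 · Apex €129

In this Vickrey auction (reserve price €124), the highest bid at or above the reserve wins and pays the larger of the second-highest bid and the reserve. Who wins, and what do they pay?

Bids in order: 139 (Cinder) > 129 (Apex) > 123 (Rook) > 74 (Brio) > 72 (Tessera) > 57 (Larkspur) > …
Cinder has the top bid at or above the reserve (€139).
max(second-highest €129, reserve €124) = €129; the reserve does not bind.

Cinder pays €129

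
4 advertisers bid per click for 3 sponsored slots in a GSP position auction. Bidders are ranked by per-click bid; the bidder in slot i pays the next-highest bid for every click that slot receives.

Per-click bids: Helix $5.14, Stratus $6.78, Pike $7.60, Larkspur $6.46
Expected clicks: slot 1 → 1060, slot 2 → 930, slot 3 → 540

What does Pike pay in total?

Pike pays $7186.80

Ranked by bid: $7.60 (Pike) > $6.78 (Stratus) > $6.46 (Larkspur) > $5.14 (Helix)
Pike holds slot 1 → pays next bid $6.78 × 1060 clicks = $7186.80.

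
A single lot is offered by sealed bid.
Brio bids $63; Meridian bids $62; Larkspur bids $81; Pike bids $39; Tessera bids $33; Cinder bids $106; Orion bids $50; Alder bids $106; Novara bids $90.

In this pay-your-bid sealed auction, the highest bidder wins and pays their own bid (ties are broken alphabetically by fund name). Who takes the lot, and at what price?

Alder pays $106

Sorting bids: 106 (Alder) > 106 (Cinder) > 90 (Novara) > 81 (Larkspur) > 63 (Brio) > 62 (Meridian) > …
Tie at $106 → Alder wins by tie-break.
First-price: Alder pays what they bid, $106.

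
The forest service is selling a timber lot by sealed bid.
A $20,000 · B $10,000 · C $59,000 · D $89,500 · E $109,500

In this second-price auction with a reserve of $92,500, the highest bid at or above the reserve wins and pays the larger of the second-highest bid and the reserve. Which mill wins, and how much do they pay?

Bids in order: 109,500 (E) > 89,500 (D) > 59,000 (C) > 20,000 (A) > 10,000 (B)
E has the top bid at or above the reserve ($109,500).
Second-highest bid $89,500 is below the reserve $92,500, so the reserve binds → payment $92,500.

E pays $92,500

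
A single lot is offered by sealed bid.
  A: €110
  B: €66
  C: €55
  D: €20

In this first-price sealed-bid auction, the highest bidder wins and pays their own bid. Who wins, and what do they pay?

A pays €110

Bids in order: 110 (A) > 66 (B) > 55 (C) > 20 (D)
A has the highest bid and pays exactly that: €110.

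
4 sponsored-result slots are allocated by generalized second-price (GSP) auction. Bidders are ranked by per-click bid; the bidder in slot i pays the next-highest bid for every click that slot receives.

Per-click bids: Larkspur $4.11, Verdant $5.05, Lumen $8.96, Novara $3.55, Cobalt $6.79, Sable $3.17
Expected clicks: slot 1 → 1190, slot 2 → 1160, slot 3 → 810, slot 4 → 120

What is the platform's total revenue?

Total revenue: $17693.20

Ranked by bid: $8.96 (Lumen) > $6.79 (Cobalt) > $5.05 (Verdant) > $4.11 (Larkspur) > $3.55 (Novara) > …
Slot 1: Lumen pays $6.79 × 1190 = $8080.10
Slot 2: Cobalt pays $5.05 × 1160 = $5858.00
Slot 3: Verdant pays $4.11 × 810 = $3329.10
Slot 4: Larkspur pays $3.55 × 120 = $426.00
Total = $17693.20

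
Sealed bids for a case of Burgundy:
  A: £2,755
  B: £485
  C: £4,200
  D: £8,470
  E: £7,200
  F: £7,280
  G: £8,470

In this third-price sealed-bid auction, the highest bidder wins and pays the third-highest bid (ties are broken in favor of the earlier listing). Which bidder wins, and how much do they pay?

D pays £7,280

Rule: the highest bidder wins and pays the third-highest bid.
Sorting bids: 8,470 (D) > 8,470 (G) > 7,280 (F) > 7,200 (E) > 4,200 (C) > 2,755 (A) > …
D and G tie at £8,470; tie-break gives it to D.
D wins; payment is bid #3 in the ranking = £7,280.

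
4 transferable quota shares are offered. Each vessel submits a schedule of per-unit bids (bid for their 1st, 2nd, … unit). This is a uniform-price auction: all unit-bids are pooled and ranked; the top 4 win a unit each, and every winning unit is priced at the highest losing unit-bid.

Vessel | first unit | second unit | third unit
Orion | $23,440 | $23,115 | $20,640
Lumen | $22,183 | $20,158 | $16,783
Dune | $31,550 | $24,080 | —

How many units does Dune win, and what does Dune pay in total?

Merging the schedules and taking the best 4: 31,550 (Dune-1), 24,080 (Dune-2), 23,440 (Orion-1), 23,115 (Orion-2)
The (k+1)-th unit-bid is $22,183.
Dune wins 2 unit(s) at $22,183 each.

Dune: 2 units, pays $44,366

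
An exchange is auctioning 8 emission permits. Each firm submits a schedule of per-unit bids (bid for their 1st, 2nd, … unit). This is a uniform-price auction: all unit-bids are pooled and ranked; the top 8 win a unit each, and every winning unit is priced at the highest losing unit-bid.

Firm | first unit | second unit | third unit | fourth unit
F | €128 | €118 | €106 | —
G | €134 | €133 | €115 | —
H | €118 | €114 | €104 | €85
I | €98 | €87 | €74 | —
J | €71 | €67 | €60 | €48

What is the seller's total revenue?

Total revenue: €832

Pooled unit-bids ranked (top 8): 134 (G-1), 133 (G-2), 128 (F-1), 118 (F-2), 118 (H-1), 115 (G-3), 114 (H-2), 106 (F-3)
The (k+1)-th unit-bid is €104.
Allocation: F 3, G 3, H 2. Every unit priced at €104.
Revenue = 8 × 104 = €832.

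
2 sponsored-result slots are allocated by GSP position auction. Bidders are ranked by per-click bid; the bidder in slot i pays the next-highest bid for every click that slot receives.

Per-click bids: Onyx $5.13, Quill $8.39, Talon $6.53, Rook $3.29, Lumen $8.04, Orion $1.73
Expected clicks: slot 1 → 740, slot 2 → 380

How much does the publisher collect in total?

Total revenue: $8431.00

Ranked by bid: $8.39 (Quill) > $8.04 (Lumen) > $6.53 (Talon) > …
Slot 1: Quill pays $8.04 × 740 = $5949.60
Slot 2: Lumen pays $6.53 × 380 = $2481.40
Total = $8431.00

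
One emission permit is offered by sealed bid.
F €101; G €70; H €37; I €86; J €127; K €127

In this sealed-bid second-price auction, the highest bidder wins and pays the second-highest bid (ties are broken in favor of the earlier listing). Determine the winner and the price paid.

Sorting bids: 127 (J) > 127 (K) > 101 (F) > 86 (I) > 70 (G) > 37 (H)
J and K tie at €127; tie-break gives it to J.
Second-price: J pays K's bid of €127.

J pays €127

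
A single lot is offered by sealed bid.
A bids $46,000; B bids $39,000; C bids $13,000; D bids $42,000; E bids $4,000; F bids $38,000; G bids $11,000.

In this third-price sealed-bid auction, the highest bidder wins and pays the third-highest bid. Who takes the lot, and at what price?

A pays $39,000

Bids in order: 46,000 (A) > 42,000 (D) > 39,000 (B) > 38,000 (F) > 13,000 (C) > 11,000 (G) > …
A wins; payment is bid #3 in the ranking = $39,000.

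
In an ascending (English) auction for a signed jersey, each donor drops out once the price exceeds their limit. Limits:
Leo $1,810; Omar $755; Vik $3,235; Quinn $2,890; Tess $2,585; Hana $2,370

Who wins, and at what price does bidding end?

Open ascending-bid auction: the price rises until one bidder remains; the winner pays the price at which the last rival dropped out.
Limits ranked: 3,235 (Vik) > 2,890 (Quinn) > 2,585 (Tess) > 2,370 (Hana) > 1,810 (Leo) > 755 (Omar)
Once the price passes $2,890, only Vik is left; the hammer falls at Quinn's limit of $2,890.

Vik wins at $2,890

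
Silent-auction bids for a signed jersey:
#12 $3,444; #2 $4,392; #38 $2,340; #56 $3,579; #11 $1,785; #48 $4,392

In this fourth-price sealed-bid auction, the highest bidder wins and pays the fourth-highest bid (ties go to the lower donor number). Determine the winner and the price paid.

Sorting bids: 4,392 (#2) > 4,392 (#48) > 3,579 (#56) > 3,444 (#12) > 2,340 (#38) > 1,785 (#11)
#2 and #48 tie at $4,392; tie-break gives it to #2.
#2 is highest; pays the fourth-highest bid, $3,444.

#2 pays $3,444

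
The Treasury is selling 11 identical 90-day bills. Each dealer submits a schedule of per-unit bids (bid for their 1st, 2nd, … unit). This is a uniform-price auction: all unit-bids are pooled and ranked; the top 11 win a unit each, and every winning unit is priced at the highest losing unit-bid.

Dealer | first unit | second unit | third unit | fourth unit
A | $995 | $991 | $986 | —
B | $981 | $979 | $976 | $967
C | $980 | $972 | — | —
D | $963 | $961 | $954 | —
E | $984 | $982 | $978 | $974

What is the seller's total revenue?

Total revenue: $10,692

Pooled unit-bids ranked (top 11): 995 (A-1), 991 (A-2), 986 (A-3), 984 (E-1), 982 (E-2), 981 (B-1), 980 (C-1), 979 (B-2), 978 (E-3), 976 (B-3), 974 (E-4)
Highest rejected unit-bid = $972.
Allocation: A 3, B 3, C 1, E 4. Every unit priced at $972.
Revenue = 11 × 972 = $10,692.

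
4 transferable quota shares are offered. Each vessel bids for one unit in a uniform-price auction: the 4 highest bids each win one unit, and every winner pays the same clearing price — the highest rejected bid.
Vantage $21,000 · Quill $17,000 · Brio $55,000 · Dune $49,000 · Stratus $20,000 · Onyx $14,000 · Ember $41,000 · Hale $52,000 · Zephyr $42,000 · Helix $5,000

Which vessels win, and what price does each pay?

Sorting: 55,000 (Brio), 52,000 (Hale), 49,000 (Dune), 42,000 (Zephyr), 41,000 (Ember), 21,000 (Vantage), …
Winners (4 units): Brio, Hale, Dune, Zephyr.
First losing bid is Ember's $41,000, which sets the uniform price.

Brio, Hale, Dune, Zephyr; each pays $41,000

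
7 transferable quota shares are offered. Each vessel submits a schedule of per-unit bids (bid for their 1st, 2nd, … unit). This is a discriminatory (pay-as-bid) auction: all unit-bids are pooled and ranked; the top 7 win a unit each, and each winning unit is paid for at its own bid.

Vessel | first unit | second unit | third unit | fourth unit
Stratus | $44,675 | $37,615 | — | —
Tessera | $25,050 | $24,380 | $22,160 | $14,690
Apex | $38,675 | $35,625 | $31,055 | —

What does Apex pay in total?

Apex pays $105,355

Merging the schedules and taking the best 7: 44,675 (Stratus-1), 38,675 (Apex-1), 37,615 (Stratus-2), 35,625 (Apex-2), 31,055 (Apex-3), 25,050 (Tessera-1), 24,380 (Tessera-2)
Next rejected bid: $22,160 (not a price — pay-as-bid).
Apex's winning unit-bids: 38,675 + 35,625 + 31,055 = $105,355.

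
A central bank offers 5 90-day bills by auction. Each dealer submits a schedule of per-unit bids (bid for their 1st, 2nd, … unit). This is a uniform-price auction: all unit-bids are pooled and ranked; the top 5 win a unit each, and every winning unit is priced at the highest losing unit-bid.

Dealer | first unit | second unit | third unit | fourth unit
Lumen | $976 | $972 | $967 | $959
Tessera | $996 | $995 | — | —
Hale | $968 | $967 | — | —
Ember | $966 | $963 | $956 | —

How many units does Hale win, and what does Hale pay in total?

Hale: 1 unit, pays $967

All unit-bids, highest first — top 5: 996 (Tessera-1), 995 (Tessera-2), 976 (Lumen-1), 972 (Lumen-2), 968 (Hale-1)
Highest rejected unit-bid = $967.
Hale wins 1 unit(s) at $967 each.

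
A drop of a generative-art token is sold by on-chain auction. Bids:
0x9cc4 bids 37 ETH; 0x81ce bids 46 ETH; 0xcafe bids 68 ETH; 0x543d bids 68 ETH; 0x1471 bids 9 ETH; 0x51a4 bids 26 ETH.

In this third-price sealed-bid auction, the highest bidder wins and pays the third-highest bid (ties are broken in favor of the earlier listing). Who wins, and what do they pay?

Third-price sealed-bid auction: the highest bidder wins and pays the third-highest bid.
Sorting bids: 68 (0xcafe) > 68 (0x543d) > 46 (0x81ce) > 37 (0x9cc4) > 26 (0x51a4) > 9 (0x1471)
Tie at 68 ETH → 0xcafe wins by tie-break.
0xcafe wins; payment is bid #3 in the ranking = 46 ETH.

0xcafe pays 46 ETH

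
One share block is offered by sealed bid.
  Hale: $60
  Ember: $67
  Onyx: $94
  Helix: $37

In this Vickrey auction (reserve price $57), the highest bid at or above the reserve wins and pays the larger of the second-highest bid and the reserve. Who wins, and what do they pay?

Sorting bids: 94 (Onyx) > 67 (Ember) > 60 (Hale) > 37 (Helix)
Highest eligible bid: Onyx at $94.
Second-highest bid $67 exceeds the reserve $57 → payment $67.

Onyx pays $67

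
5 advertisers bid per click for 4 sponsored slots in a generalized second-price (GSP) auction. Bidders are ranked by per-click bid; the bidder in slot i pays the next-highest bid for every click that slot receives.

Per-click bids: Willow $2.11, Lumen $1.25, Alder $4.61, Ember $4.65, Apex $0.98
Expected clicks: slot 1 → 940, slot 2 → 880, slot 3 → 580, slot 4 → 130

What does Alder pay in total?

Alder pays $1856.80

Ranked by bid: $4.65 (Ember) > $4.61 (Alder) > $2.11 (Willow) > $1.25 (Lumen) > $0.98 (Apex)
Alder holds slot 2 → pays next bid $2.11 × 880 clicks = $1856.80.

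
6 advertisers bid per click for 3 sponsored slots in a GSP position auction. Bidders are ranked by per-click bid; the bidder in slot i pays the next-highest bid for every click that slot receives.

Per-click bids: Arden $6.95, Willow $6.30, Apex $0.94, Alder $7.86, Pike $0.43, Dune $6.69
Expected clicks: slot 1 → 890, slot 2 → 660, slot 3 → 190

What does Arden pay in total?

Arden pays $4415.40

Ranked by bid: $7.86 (Alder) > $6.95 (Arden) > $6.69 (Dune) > $6.30 (Willow) > …
Arden holds slot 2 → pays next bid $6.69 × 660 clicks = $4415.40.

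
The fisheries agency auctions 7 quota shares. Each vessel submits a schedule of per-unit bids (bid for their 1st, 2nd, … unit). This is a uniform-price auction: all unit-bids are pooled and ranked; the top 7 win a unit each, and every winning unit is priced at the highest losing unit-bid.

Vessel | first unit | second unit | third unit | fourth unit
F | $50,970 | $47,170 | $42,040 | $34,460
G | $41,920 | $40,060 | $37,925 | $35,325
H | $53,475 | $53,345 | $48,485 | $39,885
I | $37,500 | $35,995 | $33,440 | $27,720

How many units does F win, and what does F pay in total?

F: 3 units, pays $120,180

All unit-bids, highest first — top 7: 53,475 (H-1), 53,345 (H-2), 50,970 (F-1), 48,485 (H-3), 47,170 (F-2), 42,040 (F-3), 41,920 (G-1)
The (k+1)-th unit-bid is $40,060.
F wins 3 unit(s) at $40,060 each.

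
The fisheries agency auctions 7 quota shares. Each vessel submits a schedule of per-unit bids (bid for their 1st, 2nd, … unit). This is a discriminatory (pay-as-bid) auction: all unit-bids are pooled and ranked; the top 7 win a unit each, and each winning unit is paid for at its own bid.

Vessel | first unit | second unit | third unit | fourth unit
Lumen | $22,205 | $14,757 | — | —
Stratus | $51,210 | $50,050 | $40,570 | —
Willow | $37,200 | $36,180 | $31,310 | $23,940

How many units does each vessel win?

Merging the schedules and taking the best 7: 51,210 (Stratus-1), 50,050 (Stratus-2), 40,570 (Stratus-3), 37,200 (Willow-1), 36,180 (Willow-2), 31,310 (Willow-3), 23,940 (Willow-4)
Next rejected bid: $22,205 (not a price — pay-as-bid).
Allocation: Stratus 3, Willow 4.

Stratus 3, Willow 4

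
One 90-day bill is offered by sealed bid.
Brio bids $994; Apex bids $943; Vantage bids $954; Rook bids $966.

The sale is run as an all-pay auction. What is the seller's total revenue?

Bids in order: 994 (Brio) > 966 (Rook) > 954 (Vantage) > 943 (Apex)
Brio wins with the top bid; all bids are sunk regardless.
Every bidder forfeits their bid regardless of winning.
Revenue = 994 + 943 + 954 + 966 = $3,857.

Total revenue: $3,857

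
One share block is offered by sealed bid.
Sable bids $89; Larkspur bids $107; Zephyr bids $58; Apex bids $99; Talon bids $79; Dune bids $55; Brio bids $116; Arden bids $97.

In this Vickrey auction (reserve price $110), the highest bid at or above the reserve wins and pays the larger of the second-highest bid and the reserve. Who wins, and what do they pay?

Brio pays $110

Rule: the highest bid at or above the reserve wins and pays the larger of the second-highest bid and the reserve.
Bids ranked: 116 (Brio) > 107 (Larkspur) > 99 (Apex) > 97 (Arden) > 89 (Sable) > 79 (Talon) > …
Brio has the top bid at or above the reserve ($116).
Second-highest bid $107 is below the reserve $110, so the reserve binds → payment $110.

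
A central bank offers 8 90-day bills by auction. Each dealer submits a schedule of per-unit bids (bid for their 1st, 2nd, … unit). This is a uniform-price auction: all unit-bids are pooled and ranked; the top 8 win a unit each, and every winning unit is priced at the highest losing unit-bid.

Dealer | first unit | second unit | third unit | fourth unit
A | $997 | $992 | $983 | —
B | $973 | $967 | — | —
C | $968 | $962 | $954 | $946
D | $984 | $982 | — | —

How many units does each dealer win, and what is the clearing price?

Pooled unit-bids ranked (top 8): 997 (A-1), 992 (A-2), 984 (D-1), 983 (A-3), 982 (D-2), 973 (B-1), 968 (C-1), 967 (B-2)
First bid not allocated: $962.
Allocation: A 3, B 2, C 1, D 2.

A 3, B 2, C 1, D 2; clearing price $962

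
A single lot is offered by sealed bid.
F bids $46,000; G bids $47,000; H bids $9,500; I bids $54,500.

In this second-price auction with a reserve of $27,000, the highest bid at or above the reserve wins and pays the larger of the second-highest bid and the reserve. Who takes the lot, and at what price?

I pays $47,000

Rule: the highest bid at or above the reserve wins and pays the larger of the second-highest bid and the reserve.
Sorting bids: 54,500 (I) > 47,000 (G) > 46,000 (F) > 9,500 (H)
I has the top bid at or above the reserve ($54,500).
Second-highest bid $47,000 exceeds the reserve $27,000 → payment $47,000.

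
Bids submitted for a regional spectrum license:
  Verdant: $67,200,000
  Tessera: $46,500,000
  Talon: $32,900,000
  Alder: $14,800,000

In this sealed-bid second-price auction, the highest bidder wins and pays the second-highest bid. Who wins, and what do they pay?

Bids ranked: 67,200,000 (Verdant) > 46,500,000 (Tessera) > 32,900,000 (Talon) > 14,800,000 (Alder)
Second-price: Verdant pays Tessera's bid of $46,500,000.

Verdant pays $46,500,000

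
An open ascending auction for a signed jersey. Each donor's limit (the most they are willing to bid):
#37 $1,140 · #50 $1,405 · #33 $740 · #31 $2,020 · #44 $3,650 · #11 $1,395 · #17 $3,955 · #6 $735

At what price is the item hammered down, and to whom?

Rule: the price rises until one bidder remains; the winner pays the price at which the last rival dropped out.
Limits ranked: 3,955 (#17) > 3,650 (#44) > 2,020 (#31) > 1,405 (#50) > 1,395 (#11) > 1,140 (#37) > …
Bidding ends when #44 exits at $3,650; #17 takes it.

#17 wins at $3,650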